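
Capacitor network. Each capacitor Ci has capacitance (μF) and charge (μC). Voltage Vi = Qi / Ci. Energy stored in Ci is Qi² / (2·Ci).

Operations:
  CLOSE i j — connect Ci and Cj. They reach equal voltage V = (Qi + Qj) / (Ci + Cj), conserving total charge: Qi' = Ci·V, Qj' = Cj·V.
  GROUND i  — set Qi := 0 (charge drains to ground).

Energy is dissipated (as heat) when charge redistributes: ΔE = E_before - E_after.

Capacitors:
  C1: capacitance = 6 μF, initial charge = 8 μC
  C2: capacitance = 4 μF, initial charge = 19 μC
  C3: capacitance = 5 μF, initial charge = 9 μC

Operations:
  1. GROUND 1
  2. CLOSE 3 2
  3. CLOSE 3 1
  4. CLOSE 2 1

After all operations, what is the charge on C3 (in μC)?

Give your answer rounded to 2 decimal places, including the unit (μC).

Answer: 7.07 μC

Derivation:
Initial: C1(6μF, Q=8μC, V=1.33V), C2(4μF, Q=19μC, V=4.75V), C3(5μF, Q=9μC, V=1.80V)
Op 1: GROUND 1: Q1=0; energy lost=5.333
Op 2: CLOSE 3-2: Q_total=28.00, C_total=9.00, V=3.11; Q3=15.56, Q2=12.44; dissipated=9.669
Op 3: CLOSE 3-1: Q_total=15.56, C_total=11.00, V=1.41; Q3=7.07, Q1=8.48; dissipated=13.199
Op 4: CLOSE 2-1: Q_total=20.93, C_total=10.00, V=2.09; Q2=8.37, Q1=12.56; dissipated=3.456
Final charges: Q1=12.56, Q2=8.37, Q3=7.07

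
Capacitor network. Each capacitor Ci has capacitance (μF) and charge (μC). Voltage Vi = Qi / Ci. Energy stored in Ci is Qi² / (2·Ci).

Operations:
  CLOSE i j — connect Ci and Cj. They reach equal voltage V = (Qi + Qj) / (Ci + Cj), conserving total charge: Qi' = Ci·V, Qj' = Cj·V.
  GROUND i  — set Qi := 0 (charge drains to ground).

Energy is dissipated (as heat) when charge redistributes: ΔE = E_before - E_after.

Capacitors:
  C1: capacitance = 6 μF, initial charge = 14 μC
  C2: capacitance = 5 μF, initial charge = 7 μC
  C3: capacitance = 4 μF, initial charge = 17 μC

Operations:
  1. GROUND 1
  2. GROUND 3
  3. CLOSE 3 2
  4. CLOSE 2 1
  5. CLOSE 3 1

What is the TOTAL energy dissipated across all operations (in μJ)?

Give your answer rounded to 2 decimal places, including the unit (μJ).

Answer: 55.68 μJ

Derivation:
Initial: C1(6μF, Q=14μC, V=2.33V), C2(5μF, Q=7μC, V=1.40V), C3(4μF, Q=17μC, V=4.25V)
Op 1: GROUND 1: Q1=0; energy lost=16.333
Op 2: GROUND 3: Q3=0; energy lost=36.125
Op 3: CLOSE 3-2: Q_total=7.00, C_total=9.00, V=0.78; Q3=3.11, Q2=3.89; dissipated=2.178
Op 4: CLOSE 2-1: Q_total=3.89, C_total=11.00, V=0.35; Q2=1.77, Q1=2.12; dissipated=0.825
Op 5: CLOSE 3-1: Q_total=5.23, C_total=10.00, V=0.52; Q3=2.09, Q1=3.14; dissipated=0.216
Total dissipated: 55.677 μJ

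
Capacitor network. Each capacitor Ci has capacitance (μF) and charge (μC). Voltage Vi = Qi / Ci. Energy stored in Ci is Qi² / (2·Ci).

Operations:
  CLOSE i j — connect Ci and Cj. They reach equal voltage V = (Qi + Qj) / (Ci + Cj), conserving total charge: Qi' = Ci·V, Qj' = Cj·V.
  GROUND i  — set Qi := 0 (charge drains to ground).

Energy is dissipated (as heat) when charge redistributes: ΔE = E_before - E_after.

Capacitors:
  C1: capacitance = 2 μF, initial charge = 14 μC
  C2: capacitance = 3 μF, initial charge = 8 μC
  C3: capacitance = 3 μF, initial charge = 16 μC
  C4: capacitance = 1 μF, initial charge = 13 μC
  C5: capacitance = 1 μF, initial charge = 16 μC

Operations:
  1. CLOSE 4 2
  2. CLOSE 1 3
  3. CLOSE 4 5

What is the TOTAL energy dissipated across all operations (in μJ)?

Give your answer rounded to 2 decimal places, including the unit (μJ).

Answer: 70.60 μJ

Derivation:
Initial: C1(2μF, Q=14μC, V=7.00V), C2(3μF, Q=8μC, V=2.67V), C3(3μF, Q=16μC, V=5.33V), C4(1μF, Q=13μC, V=13.00V), C5(1μF, Q=16μC, V=16.00V)
Op 1: CLOSE 4-2: Q_total=21.00, C_total=4.00, V=5.25; Q4=5.25, Q2=15.75; dissipated=40.042
Op 2: CLOSE 1-3: Q_total=30.00, C_total=5.00, V=6.00; Q1=12.00, Q3=18.00; dissipated=1.667
Op 3: CLOSE 4-5: Q_total=21.25, C_total=2.00, V=10.62; Q4=10.62, Q5=10.62; dissipated=28.891
Total dissipated: 70.599 μJ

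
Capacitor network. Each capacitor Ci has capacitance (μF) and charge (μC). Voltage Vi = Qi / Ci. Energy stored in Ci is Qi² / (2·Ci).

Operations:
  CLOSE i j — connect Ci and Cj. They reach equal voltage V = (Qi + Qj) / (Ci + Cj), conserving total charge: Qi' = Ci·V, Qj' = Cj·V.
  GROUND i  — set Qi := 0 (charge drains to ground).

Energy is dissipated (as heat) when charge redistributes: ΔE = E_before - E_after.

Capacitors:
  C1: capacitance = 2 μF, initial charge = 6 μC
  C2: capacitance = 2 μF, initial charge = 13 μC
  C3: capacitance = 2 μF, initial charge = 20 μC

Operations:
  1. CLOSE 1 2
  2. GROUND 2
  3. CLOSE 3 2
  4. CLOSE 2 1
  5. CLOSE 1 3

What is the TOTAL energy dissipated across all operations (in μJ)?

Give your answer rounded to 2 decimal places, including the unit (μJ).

Answer: 78.73 μJ

Derivation:
Initial: C1(2μF, Q=6μC, V=3.00V), C2(2μF, Q=13μC, V=6.50V), C3(2μF, Q=20μC, V=10.00V)
Op 1: CLOSE 1-2: Q_total=19.00, C_total=4.00, V=4.75; Q1=9.50, Q2=9.50; dissipated=6.125
Op 2: GROUND 2: Q2=0; energy lost=22.562
Op 3: CLOSE 3-2: Q_total=20.00, C_total=4.00, V=5.00; Q3=10.00, Q2=10.00; dissipated=50.000
Op 4: CLOSE 2-1: Q_total=19.50, C_total=4.00, V=4.88; Q2=9.75, Q1=9.75; dissipated=0.031
Op 5: CLOSE 1-3: Q_total=19.75, C_total=4.00, V=4.94; Q1=9.88, Q3=9.88; dissipated=0.008
Total dissipated: 78.727 μJ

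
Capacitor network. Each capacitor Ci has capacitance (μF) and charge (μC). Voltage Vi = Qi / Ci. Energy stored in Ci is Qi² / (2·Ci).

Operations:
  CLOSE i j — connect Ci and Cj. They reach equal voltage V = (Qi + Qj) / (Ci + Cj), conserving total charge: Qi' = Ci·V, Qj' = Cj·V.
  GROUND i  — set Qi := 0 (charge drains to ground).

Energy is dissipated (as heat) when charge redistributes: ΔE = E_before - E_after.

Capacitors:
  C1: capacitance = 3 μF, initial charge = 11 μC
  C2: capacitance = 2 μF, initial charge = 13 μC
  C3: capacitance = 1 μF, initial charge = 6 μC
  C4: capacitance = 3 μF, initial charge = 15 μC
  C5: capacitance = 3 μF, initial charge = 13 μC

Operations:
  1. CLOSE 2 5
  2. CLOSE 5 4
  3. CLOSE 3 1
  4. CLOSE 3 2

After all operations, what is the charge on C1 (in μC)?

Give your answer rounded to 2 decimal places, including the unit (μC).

Answer: 12.75 μC

Derivation:
Initial: C1(3μF, Q=11μC, V=3.67V), C2(2μF, Q=13μC, V=6.50V), C3(1μF, Q=6μC, V=6.00V), C4(3μF, Q=15μC, V=5.00V), C5(3μF, Q=13μC, V=4.33V)
Op 1: CLOSE 2-5: Q_total=26.00, C_total=5.00, V=5.20; Q2=10.40, Q5=15.60; dissipated=2.817
Op 2: CLOSE 5-4: Q_total=30.60, C_total=6.00, V=5.10; Q5=15.30, Q4=15.30; dissipated=0.030
Op 3: CLOSE 3-1: Q_total=17.00, C_total=4.00, V=4.25; Q3=4.25, Q1=12.75; dissipated=2.042
Op 4: CLOSE 3-2: Q_total=14.65, C_total=3.00, V=4.88; Q3=4.88, Q2=9.77; dissipated=0.301
Final charges: Q1=12.75, Q2=9.77, Q3=4.88, Q4=15.30, Q5=15.30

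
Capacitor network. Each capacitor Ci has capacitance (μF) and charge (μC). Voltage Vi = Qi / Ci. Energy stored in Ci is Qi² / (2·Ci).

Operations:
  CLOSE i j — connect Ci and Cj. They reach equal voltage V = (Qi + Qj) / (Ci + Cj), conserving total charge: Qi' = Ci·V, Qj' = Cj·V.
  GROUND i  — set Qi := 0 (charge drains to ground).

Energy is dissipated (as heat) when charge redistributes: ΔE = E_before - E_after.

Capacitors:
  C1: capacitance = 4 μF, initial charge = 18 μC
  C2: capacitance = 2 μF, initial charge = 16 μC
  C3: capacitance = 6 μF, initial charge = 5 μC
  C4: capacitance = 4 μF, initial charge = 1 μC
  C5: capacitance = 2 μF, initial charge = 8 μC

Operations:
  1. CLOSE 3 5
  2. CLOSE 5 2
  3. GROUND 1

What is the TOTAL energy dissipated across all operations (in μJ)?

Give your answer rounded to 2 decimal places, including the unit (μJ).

Initial: C1(4μF, Q=18μC, V=4.50V), C2(2μF, Q=16μC, V=8.00V), C3(6μF, Q=5μC, V=0.83V), C4(4μF, Q=1μC, V=0.25V), C5(2μF, Q=8μC, V=4.00V)
Op 1: CLOSE 3-5: Q_total=13.00, C_total=8.00, V=1.62; Q3=9.75, Q5=3.25; dissipated=7.521
Op 2: CLOSE 5-2: Q_total=19.25, C_total=4.00, V=4.81; Q5=9.62, Q2=9.62; dissipated=20.320
Op 3: GROUND 1: Q1=0; energy lost=40.500
Total dissipated: 68.341 μJ

Answer: 68.34 μJ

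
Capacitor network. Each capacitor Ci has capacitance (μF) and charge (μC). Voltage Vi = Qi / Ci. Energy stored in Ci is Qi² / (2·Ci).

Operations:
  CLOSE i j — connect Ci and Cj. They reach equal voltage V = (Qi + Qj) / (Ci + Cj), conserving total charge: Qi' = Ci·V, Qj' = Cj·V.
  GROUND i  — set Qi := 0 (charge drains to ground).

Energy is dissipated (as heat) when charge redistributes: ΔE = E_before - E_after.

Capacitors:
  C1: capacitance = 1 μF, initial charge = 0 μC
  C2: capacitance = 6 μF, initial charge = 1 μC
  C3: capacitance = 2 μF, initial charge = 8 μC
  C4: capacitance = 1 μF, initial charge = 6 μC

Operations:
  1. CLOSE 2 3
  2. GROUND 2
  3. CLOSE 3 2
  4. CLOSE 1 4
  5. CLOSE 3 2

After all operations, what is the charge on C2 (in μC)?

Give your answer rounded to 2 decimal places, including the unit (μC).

Initial: C1(1μF, Q=0μC, V=0.00V), C2(6μF, Q=1μC, V=0.17V), C3(2μF, Q=8μC, V=4.00V), C4(1μF, Q=6μC, V=6.00V)
Op 1: CLOSE 2-3: Q_total=9.00, C_total=8.00, V=1.12; Q2=6.75, Q3=2.25; dissipated=11.021
Op 2: GROUND 2: Q2=0; energy lost=3.797
Op 3: CLOSE 3-2: Q_total=2.25, C_total=8.00, V=0.28; Q3=0.56, Q2=1.69; dissipated=0.949
Op 4: CLOSE 1-4: Q_total=6.00, C_total=2.00, V=3.00; Q1=3.00, Q4=3.00; dissipated=9.000
Op 5: CLOSE 3-2: Q_total=2.25, C_total=8.00, V=0.28; Q3=0.56, Q2=1.69; dissipated=0.000
Final charges: Q1=3.00, Q2=1.69, Q3=0.56, Q4=3.00

Answer: 1.69 μC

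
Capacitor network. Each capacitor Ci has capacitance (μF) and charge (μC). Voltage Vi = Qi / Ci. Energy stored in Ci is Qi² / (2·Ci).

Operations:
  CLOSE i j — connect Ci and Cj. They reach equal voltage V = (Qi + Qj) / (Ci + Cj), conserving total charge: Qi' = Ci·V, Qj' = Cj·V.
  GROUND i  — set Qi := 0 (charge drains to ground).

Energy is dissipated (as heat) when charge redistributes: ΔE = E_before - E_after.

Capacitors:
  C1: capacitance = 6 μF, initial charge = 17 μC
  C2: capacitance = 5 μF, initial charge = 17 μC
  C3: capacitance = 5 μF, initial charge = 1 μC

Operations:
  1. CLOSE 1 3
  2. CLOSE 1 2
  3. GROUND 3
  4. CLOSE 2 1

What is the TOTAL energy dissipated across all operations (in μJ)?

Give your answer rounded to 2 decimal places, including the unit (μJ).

Answer: 20.39 μJ

Derivation:
Initial: C1(6μF, Q=17μC, V=2.83V), C2(5μF, Q=17μC, V=3.40V), C3(5μF, Q=1μC, V=0.20V)
Op 1: CLOSE 1-3: Q_total=18.00, C_total=11.00, V=1.64; Q1=9.82, Q3=8.18; dissipated=9.456
Op 2: CLOSE 1-2: Q_total=26.82, C_total=11.00, V=2.44; Q1=14.63, Q2=12.19; dissipated=4.241
Op 3: GROUND 3: Q3=0; energy lost=6.694
Op 4: CLOSE 2-1: Q_total=26.82, C_total=11.00, V=2.44; Q2=12.19, Q1=14.63; dissipated=0.000
Total dissipated: 20.392 μJ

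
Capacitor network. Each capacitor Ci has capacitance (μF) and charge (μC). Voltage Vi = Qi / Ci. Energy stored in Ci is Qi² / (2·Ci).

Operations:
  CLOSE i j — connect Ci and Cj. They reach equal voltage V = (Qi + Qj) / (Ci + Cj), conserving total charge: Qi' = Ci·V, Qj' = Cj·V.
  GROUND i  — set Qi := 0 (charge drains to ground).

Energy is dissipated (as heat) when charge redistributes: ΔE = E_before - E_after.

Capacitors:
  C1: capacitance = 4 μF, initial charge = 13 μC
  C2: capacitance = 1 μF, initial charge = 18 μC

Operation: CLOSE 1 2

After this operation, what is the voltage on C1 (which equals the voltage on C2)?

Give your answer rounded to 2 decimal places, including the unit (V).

Initial: C1(4μF, Q=13μC, V=3.25V), C2(1μF, Q=18μC, V=18.00V)
Op 1: CLOSE 1-2: Q_total=31.00, C_total=5.00, V=6.20; Q1=24.80, Q2=6.20; dissipated=87.025

Answer: 6.20 V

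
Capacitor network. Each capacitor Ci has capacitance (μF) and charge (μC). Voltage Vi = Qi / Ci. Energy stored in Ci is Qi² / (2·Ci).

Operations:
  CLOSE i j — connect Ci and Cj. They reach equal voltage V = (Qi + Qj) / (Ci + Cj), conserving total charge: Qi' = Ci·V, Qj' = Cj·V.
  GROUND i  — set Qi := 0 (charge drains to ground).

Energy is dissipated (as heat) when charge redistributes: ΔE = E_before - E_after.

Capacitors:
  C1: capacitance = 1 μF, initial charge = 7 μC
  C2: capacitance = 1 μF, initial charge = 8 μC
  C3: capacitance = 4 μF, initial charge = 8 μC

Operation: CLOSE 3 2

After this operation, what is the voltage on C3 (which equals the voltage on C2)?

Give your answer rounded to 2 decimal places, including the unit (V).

Answer: 3.20 V

Derivation:
Initial: C1(1μF, Q=7μC, V=7.00V), C2(1μF, Q=8μC, V=8.00V), C3(4μF, Q=8μC, V=2.00V)
Op 1: CLOSE 3-2: Q_total=16.00, C_total=5.00, V=3.20; Q3=12.80, Q2=3.20; dissipated=14.400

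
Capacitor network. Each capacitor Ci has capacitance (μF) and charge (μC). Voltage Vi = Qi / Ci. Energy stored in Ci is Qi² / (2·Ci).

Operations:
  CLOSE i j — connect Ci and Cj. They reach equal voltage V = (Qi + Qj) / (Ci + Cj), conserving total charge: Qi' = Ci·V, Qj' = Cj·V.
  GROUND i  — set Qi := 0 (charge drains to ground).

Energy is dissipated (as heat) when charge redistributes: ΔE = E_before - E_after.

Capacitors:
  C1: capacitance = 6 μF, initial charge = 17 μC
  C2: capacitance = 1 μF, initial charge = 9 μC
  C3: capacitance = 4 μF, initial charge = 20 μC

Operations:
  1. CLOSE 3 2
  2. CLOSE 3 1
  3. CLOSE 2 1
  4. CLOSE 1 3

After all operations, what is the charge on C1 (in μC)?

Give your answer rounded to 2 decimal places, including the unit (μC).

Initial: C1(6μF, Q=17μC, V=2.83V), C2(1μF, Q=9μC, V=9.00V), C3(4μF, Q=20μC, V=5.00V)
Op 1: CLOSE 3-2: Q_total=29.00, C_total=5.00, V=5.80; Q3=23.20, Q2=5.80; dissipated=6.400
Op 2: CLOSE 3-1: Q_total=40.20, C_total=10.00, V=4.02; Q3=16.08, Q1=24.12; dissipated=10.561
Op 3: CLOSE 2-1: Q_total=29.92, C_total=7.00, V=4.27; Q2=4.27, Q1=25.65; dissipated=1.358
Op 4: CLOSE 1-3: Q_total=41.73, C_total=10.00, V=4.17; Q1=25.04, Q3=16.69; dissipated=0.078
Final charges: Q1=25.04, Q2=4.27, Q3=16.69

Answer: 25.04 μC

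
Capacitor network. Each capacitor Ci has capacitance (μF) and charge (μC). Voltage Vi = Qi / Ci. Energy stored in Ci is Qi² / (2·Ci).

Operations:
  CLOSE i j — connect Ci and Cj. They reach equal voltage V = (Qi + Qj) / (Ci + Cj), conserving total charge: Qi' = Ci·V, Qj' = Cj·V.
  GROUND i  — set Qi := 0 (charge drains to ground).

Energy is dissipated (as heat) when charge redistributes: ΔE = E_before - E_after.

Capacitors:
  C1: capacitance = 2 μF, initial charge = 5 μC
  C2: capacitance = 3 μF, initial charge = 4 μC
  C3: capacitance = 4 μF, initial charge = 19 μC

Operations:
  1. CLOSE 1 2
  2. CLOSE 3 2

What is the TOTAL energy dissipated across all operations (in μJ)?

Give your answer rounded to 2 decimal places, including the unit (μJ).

Answer: 8.28 μJ

Derivation:
Initial: C1(2μF, Q=5μC, V=2.50V), C2(3μF, Q=4μC, V=1.33V), C3(4μF, Q=19μC, V=4.75V)
Op 1: CLOSE 1-2: Q_total=9.00, C_total=5.00, V=1.80; Q1=3.60, Q2=5.40; dissipated=0.817
Op 2: CLOSE 3-2: Q_total=24.40, C_total=7.00, V=3.49; Q3=13.94, Q2=10.46; dissipated=7.459
Total dissipated: 8.276 μJ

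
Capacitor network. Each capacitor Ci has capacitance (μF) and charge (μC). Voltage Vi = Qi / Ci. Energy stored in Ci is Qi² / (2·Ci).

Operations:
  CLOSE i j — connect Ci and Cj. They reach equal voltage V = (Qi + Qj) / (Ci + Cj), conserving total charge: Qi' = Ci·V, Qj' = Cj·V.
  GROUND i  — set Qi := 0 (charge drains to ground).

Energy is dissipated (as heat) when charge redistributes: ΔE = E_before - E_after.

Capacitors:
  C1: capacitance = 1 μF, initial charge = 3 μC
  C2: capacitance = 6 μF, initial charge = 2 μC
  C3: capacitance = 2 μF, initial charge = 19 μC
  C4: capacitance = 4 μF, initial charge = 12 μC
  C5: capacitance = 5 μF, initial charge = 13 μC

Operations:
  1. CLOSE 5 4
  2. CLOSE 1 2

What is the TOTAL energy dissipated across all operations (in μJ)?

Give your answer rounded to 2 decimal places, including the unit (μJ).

Answer: 3.23 μJ

Derivation:
Initial: C1(1μF, Q=3μC, V=3.00V), C2(6μF, Q=2μC, V=0.33V), C3(2μF, Q=19μC, V=9.50V), C4(4μF, Q=12μC, V=3.00V), C5(5μF, Q=13μC, V=2.60V)
Op 1: CLOSE 5-4: Q_total=25.00, C_total=9.00, V=2.78; Q5=13.89, Q4=11.11; dissipated=0.178
Op 2: CLOSE 1-2: Q_total=5.00, C_total=7.00, V=0.71; Q1=0.71, Q2=4.29; dissipated=3.048
Total dissipated: 3.225 μJ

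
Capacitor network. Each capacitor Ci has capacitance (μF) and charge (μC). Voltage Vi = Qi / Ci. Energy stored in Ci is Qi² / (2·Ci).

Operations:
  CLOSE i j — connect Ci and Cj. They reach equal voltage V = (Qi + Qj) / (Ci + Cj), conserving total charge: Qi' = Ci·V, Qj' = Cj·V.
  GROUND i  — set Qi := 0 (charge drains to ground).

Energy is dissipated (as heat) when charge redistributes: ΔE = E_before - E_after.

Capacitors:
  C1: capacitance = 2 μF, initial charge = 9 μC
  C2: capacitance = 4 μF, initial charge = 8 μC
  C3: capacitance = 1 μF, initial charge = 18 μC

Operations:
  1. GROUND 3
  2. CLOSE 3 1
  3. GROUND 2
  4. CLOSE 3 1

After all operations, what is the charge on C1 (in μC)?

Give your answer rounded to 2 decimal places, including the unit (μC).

Answer: 6.00 μC

Derivation:
Initial: C1(2μF, Q=9μC, V=4.50V), C2(4μF, Q=8μC, V=2.00V), C3(1μF, Q=18μC, V=18.00V)
Op 1: GROUND 3: Q3=0; energy lost=162.000
Op 2: CLOSE 3-1: Q_total=9.00, C_total=3.00, V=3.00; Q3=3.00, Q1=6.00; dissipated=6.750
Op 3: GROUND 2: Q2=0; energy lost=8.000
Op 4: CLOSE 3-1: Q_total=9.00, C_total=3.00, V=3.00; Q3=3.00, Q1=6.00; dissipated=0.000
Final charges: Q1=6.00, Q2=0.00, Q3=3.00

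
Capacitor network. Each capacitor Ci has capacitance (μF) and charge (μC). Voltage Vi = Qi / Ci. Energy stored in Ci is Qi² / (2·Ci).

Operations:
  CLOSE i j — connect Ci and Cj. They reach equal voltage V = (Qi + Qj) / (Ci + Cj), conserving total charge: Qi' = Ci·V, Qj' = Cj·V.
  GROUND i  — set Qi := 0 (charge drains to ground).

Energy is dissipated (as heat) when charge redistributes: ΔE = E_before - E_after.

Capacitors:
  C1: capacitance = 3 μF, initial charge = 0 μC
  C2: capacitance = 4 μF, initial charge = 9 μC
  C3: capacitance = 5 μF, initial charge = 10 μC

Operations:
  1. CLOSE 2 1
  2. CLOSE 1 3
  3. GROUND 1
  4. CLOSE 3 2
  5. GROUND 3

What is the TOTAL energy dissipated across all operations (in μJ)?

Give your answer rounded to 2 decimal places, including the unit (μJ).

Answer: 15.42 μJ

Derivation:
Initial: C1(3μF, Q=0μC, V=0.00V), C2(4μF, Q=9μC, V=2.25V), C3(5μF, Q=10μC, V=2.00V)
Op 1: CLOSE 2-1: Q_total=9.00, C_total=7.00, V=1.29; Q2=5.14, Q1=3.86; dissipated=4.339
Op 2: CLOSE 1-3: Q_total=13.86, C_total=8.00, V=1.73; Q1=5.20, Q3=8.66; dissipated=0.478
Op 3: GROUND 1: Q1=0; energy lost=4.500
Op 4: CLOSE 3-2: Q_total=13.80, C_total=9.00, V=1.53; Q3=7.67, Q2=6.13; dissipated=0.221
Op 5: GROUND 3: Q3=0; energy lost=5.881
Total dissipated: 15.420 μJ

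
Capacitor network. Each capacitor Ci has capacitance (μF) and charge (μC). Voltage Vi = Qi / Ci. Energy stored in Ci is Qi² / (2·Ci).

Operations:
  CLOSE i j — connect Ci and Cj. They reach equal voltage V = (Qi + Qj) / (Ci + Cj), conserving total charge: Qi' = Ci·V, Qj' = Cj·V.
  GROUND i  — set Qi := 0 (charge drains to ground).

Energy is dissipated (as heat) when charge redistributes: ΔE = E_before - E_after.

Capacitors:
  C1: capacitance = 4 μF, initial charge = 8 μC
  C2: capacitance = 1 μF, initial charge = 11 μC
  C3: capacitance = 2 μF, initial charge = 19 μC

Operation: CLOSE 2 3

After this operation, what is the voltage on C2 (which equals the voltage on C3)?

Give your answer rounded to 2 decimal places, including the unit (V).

Answer: 10.00 V

Derivation:
Initial: C1(4μF, Q=8μC, V=2.00V), C2(1μF, Q=11μC, V=11.00V), C3(2μF, Q=19μC, V=9.50V)
Op 1: CLOSE 2-3: Q_total=30.00, C_total=3.00, V=10.00; Q2=10.00, Q3=20.00; dissipated=0.750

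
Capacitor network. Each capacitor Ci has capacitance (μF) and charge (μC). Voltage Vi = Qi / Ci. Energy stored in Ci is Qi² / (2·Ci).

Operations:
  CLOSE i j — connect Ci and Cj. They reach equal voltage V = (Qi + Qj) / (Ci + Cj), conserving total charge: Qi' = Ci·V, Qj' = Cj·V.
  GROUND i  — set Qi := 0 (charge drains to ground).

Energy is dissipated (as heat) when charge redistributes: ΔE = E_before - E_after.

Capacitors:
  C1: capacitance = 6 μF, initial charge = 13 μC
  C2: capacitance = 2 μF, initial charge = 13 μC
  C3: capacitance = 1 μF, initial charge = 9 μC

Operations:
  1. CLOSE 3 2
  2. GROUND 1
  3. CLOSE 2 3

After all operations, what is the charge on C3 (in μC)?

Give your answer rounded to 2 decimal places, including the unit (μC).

Initial: C1(6μF, Q=13μC, V=2.17V), C2(2μF, Q=13μC, V=6.50V), C3(1μF, Q=9μC, V=9.00V)
Op 1: CLOSE 3-2: Q_total=22.00, C_total=3.00, V=7.33; Q3=7.33, Q2=14.67; dissipated=2.083
Op 2: GROUND 1: Q1=0; energy lost=14.083
Op 3: CLOSE 2-3: Q_total=22.00, C_total=3.00, V=7.33; Q2=14.67, Q3=7.33; dissipated=0.000
Final charges: Q1=0.00, Q2=14.67, Q3=7.33

Answer: 7.33 μC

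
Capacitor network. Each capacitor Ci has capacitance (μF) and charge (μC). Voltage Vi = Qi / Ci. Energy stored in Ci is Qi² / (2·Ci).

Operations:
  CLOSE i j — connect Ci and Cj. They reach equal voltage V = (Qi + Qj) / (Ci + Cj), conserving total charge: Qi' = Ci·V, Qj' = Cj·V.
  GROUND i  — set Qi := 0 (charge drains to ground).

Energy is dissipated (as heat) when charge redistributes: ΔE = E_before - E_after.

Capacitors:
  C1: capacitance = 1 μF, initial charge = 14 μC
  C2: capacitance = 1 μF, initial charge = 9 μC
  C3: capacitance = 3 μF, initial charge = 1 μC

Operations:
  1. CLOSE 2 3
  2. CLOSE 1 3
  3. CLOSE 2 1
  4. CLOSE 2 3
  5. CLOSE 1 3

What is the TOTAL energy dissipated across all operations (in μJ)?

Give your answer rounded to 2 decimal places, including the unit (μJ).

Initial: C1(1μF, Q=14μC, V=14.00V), C2(1μF, Q=9μC, V=9.00V), C3(3μF, Q=1μC, V=0.33V)
Op 1: CLOSE 2-3: Q_total=10.00, C_total=4.00, V=2.50; Q2=2.50, Q3=7.50; dissipated=28.167
Op 2: CLOSE 1-3: Q_total=21.50, C_total=4.00, V=5.38; Q1=5.38, Q3=16.12; dissipated=49.594
Op 3: CLOSE 2-1: Q_total=7.88, C_total=2.00, V=3.94; Q2=3.94, Q1=3.94; dissipated=2.066
Op 4: CLOSE 2-3: Q_total=20.06, C_total=4.00, V=5.02; Q2=5.02, Q3=15.05; dissipated=0.775
Op 5: CLOSE 1-3: Q_total=18.98, C_total=4.00, V=4.75; Q1=4.75, Q3=14.24; dissipated=0.436
Total dissipated: 81.038 μJ

Answer: 81.04 μJ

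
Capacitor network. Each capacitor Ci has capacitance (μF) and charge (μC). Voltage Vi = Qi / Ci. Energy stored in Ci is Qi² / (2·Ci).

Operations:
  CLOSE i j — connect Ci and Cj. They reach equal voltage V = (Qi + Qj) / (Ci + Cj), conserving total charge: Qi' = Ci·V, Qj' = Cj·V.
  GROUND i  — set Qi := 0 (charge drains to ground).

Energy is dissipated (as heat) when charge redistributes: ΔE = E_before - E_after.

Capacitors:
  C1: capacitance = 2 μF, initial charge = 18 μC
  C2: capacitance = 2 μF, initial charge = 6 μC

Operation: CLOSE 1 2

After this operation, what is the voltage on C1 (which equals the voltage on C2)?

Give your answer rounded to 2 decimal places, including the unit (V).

Answer: 6.00 V

Derivation:
Initial: C1(2μF, Q=18μC, V=9.00V), C2(2μF, Q=6μC, V=3.00V)
Op 1: CLOSE 1-2: Q_total=24.00, C_total=4.00, V=6.00; Q1=12.00, Q2=12.00; dissipated=18.000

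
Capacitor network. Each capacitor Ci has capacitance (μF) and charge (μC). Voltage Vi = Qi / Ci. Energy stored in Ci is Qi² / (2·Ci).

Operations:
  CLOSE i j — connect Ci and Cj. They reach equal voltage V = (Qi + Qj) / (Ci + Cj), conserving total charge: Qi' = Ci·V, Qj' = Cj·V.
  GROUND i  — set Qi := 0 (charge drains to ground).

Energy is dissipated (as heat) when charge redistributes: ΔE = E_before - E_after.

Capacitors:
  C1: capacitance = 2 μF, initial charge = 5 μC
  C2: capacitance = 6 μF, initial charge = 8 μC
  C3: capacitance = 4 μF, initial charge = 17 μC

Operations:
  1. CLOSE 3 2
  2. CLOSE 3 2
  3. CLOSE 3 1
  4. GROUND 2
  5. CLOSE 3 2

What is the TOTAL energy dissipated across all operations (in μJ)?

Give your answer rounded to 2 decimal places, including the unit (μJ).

Initial: C1(2μF, Q=5μC, V=2.50V), C2(6μF, Q=8μC, V=1.33V), C3(4μF, Q=17μC, V=4.25V)
Op 1: CLOSE 3-2: Q_total=25.00, C_total=10.00, V=2.50; Q3=10.00, Q2=15.00; dissipated=10.208
Op 2: CLOSE 3-2: Q_total=25.00, C_total=10.00, V=2.50; Q3=10.00, Q2=15.00; dissipated=0.000
Op 3: CLOSE 3-1: Q_total=15.00, C_total=6.00, V=2.50; Q3=10.00, Q1=5.00; dissipated=0.000
Op 4: GROUND 2: Q2=0; energy lost=18.750
Op 5: CLOSE 3-2: Q_total=10.00, C_total=10.00, V=1.00; Q3=4.00, Q2=6.00; dissipated=7.500
Total dissipated: 36.458 μJ

Answer: 36.46 μJ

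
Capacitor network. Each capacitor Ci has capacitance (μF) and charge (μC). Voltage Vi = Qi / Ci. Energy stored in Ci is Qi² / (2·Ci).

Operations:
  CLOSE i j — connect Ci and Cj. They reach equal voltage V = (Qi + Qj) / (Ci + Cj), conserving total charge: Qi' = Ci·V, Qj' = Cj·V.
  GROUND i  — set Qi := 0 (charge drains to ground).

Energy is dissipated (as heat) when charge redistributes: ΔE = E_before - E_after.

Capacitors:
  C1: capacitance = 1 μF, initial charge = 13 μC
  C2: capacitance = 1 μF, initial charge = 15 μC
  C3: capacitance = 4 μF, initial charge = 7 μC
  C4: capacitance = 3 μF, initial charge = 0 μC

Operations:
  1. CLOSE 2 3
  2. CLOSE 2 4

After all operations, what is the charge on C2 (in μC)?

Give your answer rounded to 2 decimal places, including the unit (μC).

Initial: C1(1μF, Q=13μC, V=13.00V), C2(1μF, Q=15μC, V=15.00V), C3(4μF, Q=7μC, V=1.75V), C4(3μF, Q=0μC, V=0.00V)
Op 1: CLOSE 2-3: Q_total=22.00, C_total=5.00, V=4.40; Q2=4.40, Q3=17.60; dissipated=70.225
Op 2: CLOSE 2-4: Q_total=4.40, C_total=4.00, V=1.10; Q2=1.10, Q4=3.30; dissipated=7.260
Final charges: Q1=13.00, Q2=1.10, Q3=17.60, Q4=3.30

Answer: 1.10 μC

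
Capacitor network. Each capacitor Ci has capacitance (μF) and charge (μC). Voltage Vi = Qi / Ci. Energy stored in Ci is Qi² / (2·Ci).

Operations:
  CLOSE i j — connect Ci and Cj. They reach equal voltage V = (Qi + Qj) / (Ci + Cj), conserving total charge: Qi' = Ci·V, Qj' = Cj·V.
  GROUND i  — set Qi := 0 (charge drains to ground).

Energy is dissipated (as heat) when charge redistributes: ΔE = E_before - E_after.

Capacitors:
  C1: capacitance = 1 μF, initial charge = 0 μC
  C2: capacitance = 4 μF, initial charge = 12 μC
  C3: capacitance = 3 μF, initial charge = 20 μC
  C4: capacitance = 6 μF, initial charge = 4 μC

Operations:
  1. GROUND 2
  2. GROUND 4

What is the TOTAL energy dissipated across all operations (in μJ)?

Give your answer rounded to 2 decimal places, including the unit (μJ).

Initial: C1(1μF, Q=0μC, V=0.00V), C2(4μF, Q=12μC, V=3.00V), C3(3μF, Q=20μC, V=6.67V), C4(6μF, Q=4μC, V=0.67V)
Op 1: GROUND 2: Q2=0; energy lost=18.000
Op 2: GROUND 4: Q4=0; energy lost=1.333
Total dissipated: 19.333 μJ

Answer: 19.33 μJ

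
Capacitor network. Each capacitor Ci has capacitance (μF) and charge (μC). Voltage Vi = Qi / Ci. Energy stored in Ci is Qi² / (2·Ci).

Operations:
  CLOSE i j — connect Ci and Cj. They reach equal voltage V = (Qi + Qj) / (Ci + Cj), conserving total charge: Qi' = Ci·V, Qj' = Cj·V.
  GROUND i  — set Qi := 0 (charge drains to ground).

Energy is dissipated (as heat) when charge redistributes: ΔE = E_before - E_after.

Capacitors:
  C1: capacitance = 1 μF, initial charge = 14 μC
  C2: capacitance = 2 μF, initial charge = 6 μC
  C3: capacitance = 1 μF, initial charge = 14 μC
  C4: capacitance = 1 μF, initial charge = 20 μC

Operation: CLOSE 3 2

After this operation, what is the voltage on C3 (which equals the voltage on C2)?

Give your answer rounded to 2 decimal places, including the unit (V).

Initial: C1(1μF, Q=14μC, V=14.00V), C2(2μF, Q=6μC, V=3.00V), C3(1μF, Q=14μC, V=14.00V), C4(1μF, Q=20μC, V=20.00V)
Op 1: CLOSE 3-2: Q_total=20.00, C_total=3.00, V=6.67; Q3=6.67, Q2=13.33; dissipated=40.333

Answer: 6.67 V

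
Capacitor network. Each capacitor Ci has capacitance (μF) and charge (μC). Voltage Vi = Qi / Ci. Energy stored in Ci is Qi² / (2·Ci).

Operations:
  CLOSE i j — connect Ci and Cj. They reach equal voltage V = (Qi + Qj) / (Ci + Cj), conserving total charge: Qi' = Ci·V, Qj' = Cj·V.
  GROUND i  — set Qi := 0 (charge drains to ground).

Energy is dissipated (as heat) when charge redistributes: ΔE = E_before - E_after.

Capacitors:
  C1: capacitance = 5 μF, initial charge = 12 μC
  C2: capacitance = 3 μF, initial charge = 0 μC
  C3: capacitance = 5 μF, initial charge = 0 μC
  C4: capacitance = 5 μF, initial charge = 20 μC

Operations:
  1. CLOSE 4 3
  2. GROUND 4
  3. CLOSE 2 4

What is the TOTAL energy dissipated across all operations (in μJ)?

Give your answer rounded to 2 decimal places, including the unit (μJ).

Answer: 30.00 μJ

Derivation:
Initial: C1(5μF, Q=12μC, V=2.40V), C2(3μF, Q=0μC, V=0.00V), C3(5μF, Q=0μC, V=0.00V), C4(5μF, Q=20μC, V=4.00V)
Op 1: CLOSE 4-3: Q_total=20.00, C_total=10.00, V=2.00; Q4=10.00, Q3=10.00; dissipated=20.000
Op 2: GROUND 4: Q4=0; energy lost=10.000
Op 3: CLOSE 2-4: Q_total=0.00, C_total=8.00, V=0.00; Q2=0.00, Q4=0.00; dissipated=0.000
Total dissipated: 30.000 μJ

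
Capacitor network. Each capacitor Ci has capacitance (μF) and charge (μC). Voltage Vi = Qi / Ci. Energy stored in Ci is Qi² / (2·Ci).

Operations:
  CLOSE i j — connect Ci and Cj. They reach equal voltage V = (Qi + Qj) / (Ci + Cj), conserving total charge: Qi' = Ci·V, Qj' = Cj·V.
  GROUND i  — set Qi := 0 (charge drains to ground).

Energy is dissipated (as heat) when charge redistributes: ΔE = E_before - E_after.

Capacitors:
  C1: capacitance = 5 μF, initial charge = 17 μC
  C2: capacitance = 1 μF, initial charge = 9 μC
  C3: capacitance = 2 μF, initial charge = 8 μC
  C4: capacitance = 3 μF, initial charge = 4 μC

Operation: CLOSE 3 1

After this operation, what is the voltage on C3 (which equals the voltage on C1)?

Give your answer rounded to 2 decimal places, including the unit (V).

Answer: 3.57 V

Derivation:
Initial: C1(5μF, Q=17μC, V=3.40V), C2(1μF, Q=9μC, V=9.00V), C3(2μF, Q=8μC, V=4.00V), C4(3μF, Q=4μC, V=1.33V)
Op 1: CLOSE 3-1: Q_total=25.00, C_total=7.00, V=3.57; Q3=7.14, Q1=17.86; dissipated=0.257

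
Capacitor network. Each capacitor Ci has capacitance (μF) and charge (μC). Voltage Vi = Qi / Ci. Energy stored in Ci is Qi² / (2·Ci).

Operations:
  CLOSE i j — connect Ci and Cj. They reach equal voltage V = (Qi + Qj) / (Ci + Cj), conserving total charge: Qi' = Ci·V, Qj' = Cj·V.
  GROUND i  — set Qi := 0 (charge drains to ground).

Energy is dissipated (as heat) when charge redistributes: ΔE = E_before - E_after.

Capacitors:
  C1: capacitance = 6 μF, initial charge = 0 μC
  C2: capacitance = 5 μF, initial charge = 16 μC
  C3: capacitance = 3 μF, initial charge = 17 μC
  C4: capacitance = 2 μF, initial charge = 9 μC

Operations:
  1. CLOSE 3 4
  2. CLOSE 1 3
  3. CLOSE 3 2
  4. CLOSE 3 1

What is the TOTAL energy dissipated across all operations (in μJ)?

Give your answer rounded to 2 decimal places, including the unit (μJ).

Answer: 30.71 μJ

Derivation:
Initial: C1(6μF, Q=0μC, V=0.00V), C2(5μF, Q=16μC, V=3.20V), C3(3μF, Q=17μC, V=5.67V), C4(2μF, Q=9μC, V=4.50V)
Op 1: CLOSE 3-4: Q_total=26.00, C_total=5.00, V=5.20; Q3=15.60, Q4=10.40; dissipated=0.817
Op 2: CLOSE 1-3: Q_total=15.60, C_total=9.00, V=1.73; Q1=10.40, Q3=5.20; dissipated=27.040
Op 3: CLOSE 3-2: Q_total=21.20, C_total=8.00, V=2.65; Q3=7.95, Q2=13.25; dissipated=2.017
Op 4: CLOSE 3-1: Q_total=18.35, C_total=9.00, V=2.04; Q3=6.12, Q1=12.23; dissipated=0.840
Total dissipated: 30.714 μJ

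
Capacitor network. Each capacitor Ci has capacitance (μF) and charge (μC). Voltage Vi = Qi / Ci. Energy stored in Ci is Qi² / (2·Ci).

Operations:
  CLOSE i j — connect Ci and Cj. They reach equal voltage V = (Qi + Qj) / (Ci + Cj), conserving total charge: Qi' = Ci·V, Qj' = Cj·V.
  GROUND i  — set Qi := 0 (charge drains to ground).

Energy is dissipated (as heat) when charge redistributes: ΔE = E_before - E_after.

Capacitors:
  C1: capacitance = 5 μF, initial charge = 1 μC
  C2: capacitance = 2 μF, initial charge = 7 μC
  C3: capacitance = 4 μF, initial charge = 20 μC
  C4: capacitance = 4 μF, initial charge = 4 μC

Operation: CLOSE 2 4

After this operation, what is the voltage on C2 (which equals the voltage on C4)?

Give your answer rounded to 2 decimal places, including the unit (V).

Initial: C1(5μF, Q=1μC, V=0.20V), C2(2μF, Q=7μC, V=3.50V), C3(4μF, Q=20μC, V=5.00V), C4(4μF, Q=4μC, V=1.00V)
Op 1: CLOSE 2-4: Q_total=11.00, C_total=6.00, V=1.83; Q2=3.67, Q4=7.33; dissipated=4.167

Answer: 1.83 V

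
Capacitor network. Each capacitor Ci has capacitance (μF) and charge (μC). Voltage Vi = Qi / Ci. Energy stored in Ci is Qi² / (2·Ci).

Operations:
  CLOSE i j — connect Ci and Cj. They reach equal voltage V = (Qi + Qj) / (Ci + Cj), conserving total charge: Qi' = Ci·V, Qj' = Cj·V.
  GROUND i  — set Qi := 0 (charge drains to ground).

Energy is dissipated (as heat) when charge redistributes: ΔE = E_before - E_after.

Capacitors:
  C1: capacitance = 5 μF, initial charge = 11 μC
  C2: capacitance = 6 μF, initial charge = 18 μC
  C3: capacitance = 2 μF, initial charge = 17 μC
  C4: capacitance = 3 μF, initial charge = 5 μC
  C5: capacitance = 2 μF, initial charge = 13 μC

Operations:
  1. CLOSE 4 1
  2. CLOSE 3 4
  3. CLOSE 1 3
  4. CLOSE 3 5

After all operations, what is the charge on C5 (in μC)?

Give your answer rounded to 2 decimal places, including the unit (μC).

Initial: C1(5μF, Q=11μC, V=2.20V), C2(6μF, Q=18μC, V=3.00V), C3(2μF, Q=17μC, V=8.50V), C4(3μF, Q=5μC, V=1.67V), C5(2μF, Q=13μC, V=6.50V)
Op 1: CLOSE 4-1: Q_total=16.00, C_total=8.00, V=2.00; Q4=6.00, Q1=10.00; dissipated=0.267
Op 2: CLOSE 3-4: Q_total=23.00, C_total=5.00, V=4.60; Q3=9.20, Q4=13.80; dissipated=25.350
Op 3: CLOSE 1-3: Q_total=19.20, C_total=7.00, V=2.74; Q1=13.71, Q3=5.49; dissipated=4.829
Op 4: CLOSE 3-5: Q_total=18.49, C_total=4.00, V=4.62; Q3=9.24, Q5=9.24; dissipated=7.058
Final charges: Q1=13.71, Q2=18.00, Q3=9.24, Q4=13.80, Q5=9.24

Answer: 9.24 μC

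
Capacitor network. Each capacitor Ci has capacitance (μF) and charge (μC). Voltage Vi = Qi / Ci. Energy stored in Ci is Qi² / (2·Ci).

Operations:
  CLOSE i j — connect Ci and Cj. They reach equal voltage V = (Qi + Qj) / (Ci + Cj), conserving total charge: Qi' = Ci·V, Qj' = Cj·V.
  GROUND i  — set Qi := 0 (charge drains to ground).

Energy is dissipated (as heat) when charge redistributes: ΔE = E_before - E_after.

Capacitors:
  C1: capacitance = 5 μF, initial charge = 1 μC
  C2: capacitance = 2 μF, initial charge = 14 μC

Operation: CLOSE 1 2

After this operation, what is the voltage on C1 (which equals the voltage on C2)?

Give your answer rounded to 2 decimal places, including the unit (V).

Answer: 2.14 V

Derivation:
Initial: C1(5μF, Q=1μC, V=0.20V), C2(2μF, Q=14μC, V=7.00V)
Op 1: CLOSE 1-2: Q_total=15.00, C_total=7.00, V=2.14; Q1=10.71, Q2=4.29; dissipated=33.029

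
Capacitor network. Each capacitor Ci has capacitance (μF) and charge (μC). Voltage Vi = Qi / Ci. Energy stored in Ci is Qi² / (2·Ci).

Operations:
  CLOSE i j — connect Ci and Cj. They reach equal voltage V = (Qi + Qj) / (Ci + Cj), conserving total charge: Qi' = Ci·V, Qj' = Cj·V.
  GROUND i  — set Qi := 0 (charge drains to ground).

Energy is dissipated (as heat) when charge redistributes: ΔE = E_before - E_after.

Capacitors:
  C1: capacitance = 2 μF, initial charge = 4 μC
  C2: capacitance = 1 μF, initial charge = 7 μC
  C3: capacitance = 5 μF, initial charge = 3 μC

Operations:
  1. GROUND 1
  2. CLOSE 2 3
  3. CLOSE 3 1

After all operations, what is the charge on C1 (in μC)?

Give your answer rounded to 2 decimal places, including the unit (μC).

Answer: 2.38 μC

Derivation:
Initial: C1(2μF, Q=4μC, V=2.00V), C2(1μF, Q=7μC, V=7.00V), C3(5μF, Q=3μC, V=0.60V)
Op 1: GROUND 1: Q1=0; energy lost=4.000
Op 2: CLOSE 2-3: Q_total=10.00, C_total=6.00, V=1.67; Q2=1.67, Q3=8.33; dissipated=17.067
Op 3: CLOSE 3-1: Q_total=8.33, C_total=7.00, V=1.19; Q3=5.95, Q1=2.38; dissipated=1.984
Final charges: Q1=2.38, Q2=1.67, Q3=5.95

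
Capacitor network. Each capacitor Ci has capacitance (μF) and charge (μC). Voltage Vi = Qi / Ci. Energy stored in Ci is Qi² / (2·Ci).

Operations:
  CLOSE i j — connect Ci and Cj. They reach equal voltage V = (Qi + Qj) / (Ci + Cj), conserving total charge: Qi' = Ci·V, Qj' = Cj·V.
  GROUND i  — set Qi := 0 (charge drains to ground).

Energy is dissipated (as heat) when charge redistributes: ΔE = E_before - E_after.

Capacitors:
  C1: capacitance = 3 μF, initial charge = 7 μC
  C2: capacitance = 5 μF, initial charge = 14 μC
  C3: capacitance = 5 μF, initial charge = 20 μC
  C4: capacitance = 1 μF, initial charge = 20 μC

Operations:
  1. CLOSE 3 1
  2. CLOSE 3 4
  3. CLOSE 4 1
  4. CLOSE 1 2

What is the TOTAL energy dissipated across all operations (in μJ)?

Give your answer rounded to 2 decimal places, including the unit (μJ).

Answer: 122.15 μJ

Derivation:
Initial: C1(3μF, Q=7μC, V=2.33V), C2(5μF, Q=14μC, V=2.80V), C3(5μF, Q=20μC, V=4.00V), C4(1μF, Q=20μC, V=20.00V)
Op 1: CLOSE 3-1: Q_total=27.00, C_total=8.00, V=3.38; Q3=16.88, Q1=10.12; dissipated=2.604
Op 2: CLOSE 3-4: Q_total=36.88, C_total=6.00, V=6.15; Q3=30.73, Q4=6.15; dissipated=115.163
Op 3: CLOSE 4-1: Q_total=16.27, C_total=4.00, V=4.07; Q4=4.07, Q1=12.20; dissipated=2.879
Op 4: CLOSE 1-2: Q_total=26.20, C_total=8.00, V=3.28; Q1=9.83, Q2=16.38; dissipated=1.507
Total dissipated: 122.153 μJ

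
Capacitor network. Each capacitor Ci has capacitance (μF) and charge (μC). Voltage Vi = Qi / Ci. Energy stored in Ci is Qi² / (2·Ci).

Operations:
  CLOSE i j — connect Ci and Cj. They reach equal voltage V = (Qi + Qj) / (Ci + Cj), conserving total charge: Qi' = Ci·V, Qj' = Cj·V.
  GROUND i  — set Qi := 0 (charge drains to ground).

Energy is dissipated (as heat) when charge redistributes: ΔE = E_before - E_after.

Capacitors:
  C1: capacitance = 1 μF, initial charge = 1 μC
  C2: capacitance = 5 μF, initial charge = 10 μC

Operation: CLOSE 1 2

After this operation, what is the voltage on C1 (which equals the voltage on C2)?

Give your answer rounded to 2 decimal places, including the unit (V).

Answer: 1.83 V

Derivation:
Initial: C1(1μF, Q=1μC, V=1.00V), C2(5μF, Q=10μC, V=2.00V)
Op 1: CLOSE 1-2: Q_total=11.00, C_total=6.00, V=1.83; Q1=1.83, Q2=9.17; dissipated=0.417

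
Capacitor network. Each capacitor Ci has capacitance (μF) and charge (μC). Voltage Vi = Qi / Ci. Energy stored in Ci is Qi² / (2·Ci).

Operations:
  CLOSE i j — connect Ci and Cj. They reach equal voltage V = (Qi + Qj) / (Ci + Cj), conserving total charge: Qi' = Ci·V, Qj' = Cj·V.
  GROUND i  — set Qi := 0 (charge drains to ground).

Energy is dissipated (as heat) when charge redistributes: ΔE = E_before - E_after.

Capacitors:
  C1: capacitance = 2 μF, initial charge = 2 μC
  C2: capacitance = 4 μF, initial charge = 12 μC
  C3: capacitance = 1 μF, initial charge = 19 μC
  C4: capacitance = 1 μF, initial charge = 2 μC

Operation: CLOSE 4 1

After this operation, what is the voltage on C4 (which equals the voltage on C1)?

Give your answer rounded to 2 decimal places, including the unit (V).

Answer: 1.33 V

Derivation:
Initial: C1(2μF, Q=2μC, V=1.00V), C2(4μF, Q=12μC, V=3.00V), C3(1μF, Q=19μC, V=19.00V), C4(1μF, Q=2μC, V=2.00V)
Op 1: CLOSE 4-1: Q_total=4.00, C_total=3.00, V=1.33; Q4=1.33, Q1=2.67; dissipated=0.333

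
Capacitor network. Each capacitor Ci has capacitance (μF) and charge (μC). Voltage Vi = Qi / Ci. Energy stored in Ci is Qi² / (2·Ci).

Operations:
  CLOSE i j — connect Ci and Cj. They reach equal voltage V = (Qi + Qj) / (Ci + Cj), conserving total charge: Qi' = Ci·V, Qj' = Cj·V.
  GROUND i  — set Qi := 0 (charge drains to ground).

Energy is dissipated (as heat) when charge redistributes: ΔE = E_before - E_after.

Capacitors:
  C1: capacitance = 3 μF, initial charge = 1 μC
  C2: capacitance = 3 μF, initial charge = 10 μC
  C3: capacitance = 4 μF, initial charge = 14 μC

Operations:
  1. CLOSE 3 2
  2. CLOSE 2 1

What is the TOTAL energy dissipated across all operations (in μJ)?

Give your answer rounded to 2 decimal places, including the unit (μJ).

Answer: 7.21 μJ

Derivation:
Initial: C1(3μF, Q=1μC, V=0.33V), C2(3μF, Q=10μC, V=3.33V), C3(4μF, Q=14μC, V=3.50V)
Op 1: CLOSE 3-2: Q_total=24.00, C_total=7.00, V=3.43; Q3=13.71, Q2=10.29; dissipated=0.024
Op 2: CLOSE 2-1: Q_total=11.29, C_total=6.00, V=1.88; Q2=5.64, Q1=5.64; dissipated=7.185
Total dissipated: 7.209 μJ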